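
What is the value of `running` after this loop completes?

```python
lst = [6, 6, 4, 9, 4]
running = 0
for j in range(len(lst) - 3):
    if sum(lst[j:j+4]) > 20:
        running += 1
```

Count windows with sum > 20
`running` takes the values: 0 → 1 → 2

Answer: 2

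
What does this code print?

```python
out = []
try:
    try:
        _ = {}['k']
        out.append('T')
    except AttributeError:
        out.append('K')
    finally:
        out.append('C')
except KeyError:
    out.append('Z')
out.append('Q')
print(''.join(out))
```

Execution trace: 'C' (inner finally) → 'Z' (outer except KeyError) → 'Q' (after the try/except). Output: CZQ

Answer: CZQ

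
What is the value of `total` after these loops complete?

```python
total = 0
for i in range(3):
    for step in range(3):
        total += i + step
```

Sum of all i+step for i,step in 3x3
`total` takes the values: 0 → 1 → 3 → 4 → 6 → 9 → 11 → 14 → 18

Answer: 18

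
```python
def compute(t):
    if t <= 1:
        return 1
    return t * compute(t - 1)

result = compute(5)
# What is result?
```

compute(5) = 5 * 4 * 3 * 2 * 1 = 120

Answer: 120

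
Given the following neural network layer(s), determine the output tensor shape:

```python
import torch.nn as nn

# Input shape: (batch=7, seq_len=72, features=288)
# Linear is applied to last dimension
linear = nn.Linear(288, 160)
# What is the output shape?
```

Input: (7, 72, 288) -> Output: (7, 72, 160)

Answer: (7, 72, 160)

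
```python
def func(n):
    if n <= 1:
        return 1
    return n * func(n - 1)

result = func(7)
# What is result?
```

func(7) = 7 * 6 * 5 * 4 * 3 * 2 * 1 = 5040

Answer: 5040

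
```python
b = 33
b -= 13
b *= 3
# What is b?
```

Trace:
`b = 33` → b = 33
`b -= 13` → b = 20
`b *= 3` → b = 60
So b = 60

Answer: 60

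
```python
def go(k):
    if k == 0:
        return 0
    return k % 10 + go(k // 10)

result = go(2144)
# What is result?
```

Sum of digits of 2144: 4 + 4 + 1 + 2 = 11

Answer: 11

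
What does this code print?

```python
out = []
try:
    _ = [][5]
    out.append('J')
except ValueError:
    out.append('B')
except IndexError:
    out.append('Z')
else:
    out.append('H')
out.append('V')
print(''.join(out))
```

Execution trace: 'Z' (except IndexError) → 'V' (after the try/except). Output: ZV

Answer: ZV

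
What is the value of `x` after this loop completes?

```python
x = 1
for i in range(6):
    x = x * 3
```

Multiply by 3, 6 times: 1 * 3^6 = 729
`x` takes the values: 1 → 3 → 9 → 27 → 81 → 243 → 729

Answer: 729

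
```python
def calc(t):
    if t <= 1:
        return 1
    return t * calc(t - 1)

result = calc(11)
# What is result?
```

calc(11) = 11 * 10 * 9 * 8 * 7 * 6 * 5 * 4 * 3 * 2 * 1 = 39916800

Answer: 39916800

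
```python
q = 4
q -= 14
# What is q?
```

Trace:
`q = 4` → q = 4
`q -= 14` → q = -10
So q = -10

Answer: -10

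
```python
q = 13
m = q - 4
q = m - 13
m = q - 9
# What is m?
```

Trace:
`q = 13` → q = 13
`m = q - 4` → m = 9
`q = m - 13` → q = -4
`m = q - 9` → m = -13
So m = -13

Answer: -13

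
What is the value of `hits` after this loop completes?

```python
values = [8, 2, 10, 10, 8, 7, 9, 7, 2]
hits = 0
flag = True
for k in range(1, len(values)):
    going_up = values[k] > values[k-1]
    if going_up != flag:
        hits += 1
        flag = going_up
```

Count direction changes in [8, 2, 10, 10, 8, 7, 9, 7, 2]
`hits` takes the values: 0 → 1 → 2 → 3 → 4 → 5

Answer: 5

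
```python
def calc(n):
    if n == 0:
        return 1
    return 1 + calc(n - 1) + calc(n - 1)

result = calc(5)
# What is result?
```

calc(n) = 1 + 2·calc(n-1), calc(0)=1. Closed form: (1+1)·2^5 - 1 = 63.

Answer: 63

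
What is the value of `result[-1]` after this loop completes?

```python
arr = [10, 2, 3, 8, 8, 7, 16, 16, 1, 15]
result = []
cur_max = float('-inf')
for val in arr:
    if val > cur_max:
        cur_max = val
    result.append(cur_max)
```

Running max ends at 16
`result` takes the values: [] → [10] → [10, 10] → [10, 10, 10] → [10, 10, 10, 10] → [10, 10, 10, 10, 10] → [10, 10, 10, 10, 10, 10] → [10, 10, 10, 10, 10, 10, 16] → [10, 10, 10, 10, 10, 10, 16, 16] → [10, 10, 10, 10, 10, 10, 16, 16, 16] → [10, 10, 10, 10, 10, 10, 16, 16, 16, 16]
So `result[-1]` = 16

Answer: 16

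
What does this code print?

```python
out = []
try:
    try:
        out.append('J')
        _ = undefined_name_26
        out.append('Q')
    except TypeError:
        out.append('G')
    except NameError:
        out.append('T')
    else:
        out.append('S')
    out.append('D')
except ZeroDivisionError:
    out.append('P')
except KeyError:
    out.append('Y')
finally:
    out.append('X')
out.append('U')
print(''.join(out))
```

Execution trace: 'J' (inner try body) → 'T' (inner except NameError) → 'D' (try body, no exception) → 'X' (finally) → 'U' (after the try/except). Output: JTDXU

Answer: JTDXU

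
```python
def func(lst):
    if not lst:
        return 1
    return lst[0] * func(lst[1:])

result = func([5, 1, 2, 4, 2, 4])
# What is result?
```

Product over [5, 1, 2, 4, 2, 4] = 5 * 1 * 2 * 4 * 2 * 4 = 320

Answer: 320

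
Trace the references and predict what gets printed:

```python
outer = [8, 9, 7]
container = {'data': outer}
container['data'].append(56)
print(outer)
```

Key concept: dict holds reference to list.
Step by step:
`outer = [8, 9, 7]` → outer = [8, 9, 7]
`container = {'data': outer}` → container = {'data': [8, 9, 7]}
`container['data'].append(56)` → outer = [8, 9, 7, 56]; container = {'data': [8, 9, 7, 56]}
`print(outer)` → prints [8, 9, 7, 56]

Answer: [8, 9, 7, 56]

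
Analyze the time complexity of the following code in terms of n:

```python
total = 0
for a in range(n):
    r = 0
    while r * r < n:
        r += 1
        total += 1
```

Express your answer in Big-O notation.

Each loop level contributes: n × √n. Multiplying the contributions gives O(n√n).

Answer: O(n√n)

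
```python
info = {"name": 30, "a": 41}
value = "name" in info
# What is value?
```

Trace:
`info = {"name": 30, "a": 41}` → info = {'name': 30, 'a': 41}
`value = "name" in info` → value = True
So value = True

Answer: True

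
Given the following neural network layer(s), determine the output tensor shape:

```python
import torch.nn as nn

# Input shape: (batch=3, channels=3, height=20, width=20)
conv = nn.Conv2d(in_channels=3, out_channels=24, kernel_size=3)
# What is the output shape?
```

Input: (3, 3, 20, 20) -> Output: (3, 24, 18, 18)

Answer: (3, 24, 18, 18)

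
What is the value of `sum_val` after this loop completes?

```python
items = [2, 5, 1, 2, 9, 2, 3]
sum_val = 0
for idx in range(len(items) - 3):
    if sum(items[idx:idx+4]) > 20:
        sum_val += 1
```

Count windows with sum > 20
`sum_val` takes the values: 0

Answer: 0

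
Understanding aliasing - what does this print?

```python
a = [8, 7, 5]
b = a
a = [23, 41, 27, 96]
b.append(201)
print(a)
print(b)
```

Key concept: rebinding vs mutation: a is rebound to a new list, b still points at the original.
Step by step:
`a = [8, 7, 5]` → a = [8, 7, 5]
`b = a` → b = [8, 7, 5] (same object as a)
`a = [23, 41, 27, 96]` → a = [23, 41, 27, 96]
`b.append(201)` → b = [8, 7, 5, 201]
`print(a)` → prints [23, 41, 27, 96]
`print(b)` → prints [8, 7, 5, 201]

Answer:
[23, 41, 27, 96]
[8, 7, 5, 201]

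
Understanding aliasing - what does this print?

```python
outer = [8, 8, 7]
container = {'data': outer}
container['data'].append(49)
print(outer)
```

Key concept: dict holds reference to list.
Step by step:
`outer = [8, 8, 7]` → outer = [8, 8, 7]
`container = {'data': outer}` → container = {'data': [8, 8, 7]}
`container['data'].append(49)` → outer = [8, 8, 7, 49]; container = {'data': [8, 8, 7, 49]}
`print(outer)` → prints [8, 8, 7, 49]

Answer: [8, 8, 7, 49]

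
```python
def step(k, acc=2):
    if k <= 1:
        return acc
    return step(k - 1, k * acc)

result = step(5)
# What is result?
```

Accumulator trace (n, acc): (5, 2) -> (4, 10) -> (3, 40) -> (2, 120) -> (1, 240) -> return 240

Answer: 240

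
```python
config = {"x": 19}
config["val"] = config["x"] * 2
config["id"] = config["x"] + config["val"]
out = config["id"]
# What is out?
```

Trace:
`config = {"x": 19}` → config = {'x': 19}
`config["val"] = config["x"] * 2` → config = {'x': 19, 'val': 38}
`config["id"] = config["x"] + config["val"]` → config = {'x': 19, 'val': 38, 'id': 57}
`out = config["id"]` → out = 57
So out = 57

Answer: 57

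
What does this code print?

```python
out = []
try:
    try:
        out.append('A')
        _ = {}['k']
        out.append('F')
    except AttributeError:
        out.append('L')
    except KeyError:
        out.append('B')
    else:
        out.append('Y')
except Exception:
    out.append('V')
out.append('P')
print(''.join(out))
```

Execution trace: 'A' (inner try body) → 'B' (inner except KeyError) → 'P' (after the try/except). Output: ABP

Answer: ABP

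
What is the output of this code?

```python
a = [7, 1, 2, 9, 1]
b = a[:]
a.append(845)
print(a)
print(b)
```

Key concept: slice [:] creates copy.
Step by step:
`a = [7, 1, 2, 9, 1]` → a = [7, 1, 2, 9, 1]
`b = a[:]` → b = [7, 1, 2, 9, 1]
`a.append(845)` → a = [7, 1, 2, 9, 1, 845]
`print(a)` → prints [7, 1, 2, 9, 1, 845]
`print(b)` → prints [7, 1, 2, 9, 1]

Answer:
[7, 1, 2, 9, 1, 845]
[7, 1, 2, 9, 1]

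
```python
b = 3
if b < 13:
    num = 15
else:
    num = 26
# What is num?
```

Trace:
`b = 3` → b = 3
`if b < 13: ...` → b < 13 is True → num = 15
So num = 15

Answer: 15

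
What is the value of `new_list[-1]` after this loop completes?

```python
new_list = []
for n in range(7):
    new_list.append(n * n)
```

Last element of squares 0 to 6
`new_list` takes the values: [] → [0] → [0, 1] → [0, 1, 4] → [0, 1, 4, 9] → [0, 1, 4, 9, 16] → [0, 1, 4, 9, 16, 25] → [0, 1, 4, 9, 16, 25, 36]
So `new_list[-1]` = 36

Answer: 36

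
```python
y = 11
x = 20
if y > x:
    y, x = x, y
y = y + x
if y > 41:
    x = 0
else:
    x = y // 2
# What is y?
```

Trace:
`y = 11` → y = 11
`x = 20` → x = 20
`if y > x: ...` → y > x is False → no variable changes
`y = y + x` → y = 31
`if y > 41: ...` → y > 41 is False, take else branch → x = 15
So y = 31

Answer: 31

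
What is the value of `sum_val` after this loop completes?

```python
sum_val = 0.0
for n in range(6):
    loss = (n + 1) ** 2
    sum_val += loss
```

Sum of squared losses 1² + 2² + ... + 6²
`sum_val` takes the values: 0.0 → 1.0 → 5.0 → 14.0 → 30.0 → 55.0 → 91.0

Answer: 91.0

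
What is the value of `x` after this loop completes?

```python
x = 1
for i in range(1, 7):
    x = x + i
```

Start at 1, add 1 through 6
`x` takes the values: 1 → 2 → 4 → 7 → 11 → 16 → 22

Answer: 22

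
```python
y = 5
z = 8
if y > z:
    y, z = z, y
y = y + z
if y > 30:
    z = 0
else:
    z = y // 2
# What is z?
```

Trace:
`y = 5` → y = 5
`z = 8` → z = 8
`if y > z: ...` → y > z is False → no variable changes
`y = y + z` → y = 13
`if y > 30: ...` → y > 30 is False, take else branch → z = 6
So z = 6

Answer: 6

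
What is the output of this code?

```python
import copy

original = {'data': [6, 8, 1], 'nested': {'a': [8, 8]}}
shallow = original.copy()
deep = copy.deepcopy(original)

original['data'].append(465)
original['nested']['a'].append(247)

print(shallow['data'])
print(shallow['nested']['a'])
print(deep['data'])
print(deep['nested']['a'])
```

Key concept: comparing shallow vs deep copy.
Step by step:
`original = {'data': [6, 8, 1], 'nested': {'a': [8, 8]}}` → original = {'data': [6, 8, 1], 'nested': {'a': [8, 8]}}
`shallow = original.copy()` → shallow = {'data': [6, 8, 1], 'nested': {'a': [8, 8]}}
`deep = copy.deepcopy(original)` → deep = {'data': [6, 8, 1], 'nested': {'a': [8, 8]}}
`original['data'].append(465)` → original = {'data': [6, 8, 1, 465], 'nested': {'a': [8, 8]}}; shallow = {'data': [6, 8, 1, 465], 'nested': {'a': [8, 8]}}
`original['nested']['a'].append(247)` → original = {'data': [6, 8, 1, 465], 'nested': {'a': [8, 8, 247]}}; shallow = {'data': [6, 8, 1, 465], 'nested': {'a': [8, 8, 247]}}
`print(shallow['data'])` → prints [6, 8, 1, 465]
`print(shallow['nested']['a'])` → prints [8, 8, 247]
`print(deep['data'])` → prints [6, 8, 1]
`print(deep['nested']['a'])` → prints [8, 8]

Answer:
[6, 8, 1, 465]
[8, 8, 247]
[6, 8, 1]
[8, 8]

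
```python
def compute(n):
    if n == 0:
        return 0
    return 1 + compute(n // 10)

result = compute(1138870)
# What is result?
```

Count of digits of 1138870: 7

Answer: 7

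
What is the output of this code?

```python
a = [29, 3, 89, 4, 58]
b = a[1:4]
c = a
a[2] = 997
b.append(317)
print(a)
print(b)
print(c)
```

Key concept: slice vs alias.
Step by step:
`a = [29, 3, 89, 4, 58]` → a = [29, 3, 89, 4, 58]
`b = a[1:4]` → b = [3, 89, 4]
`c = a` → c = [29, 3, 89, 4, 58] (same object as a)
`a[2] = 997` → a = [29, 3, 997, 4, 58] (same object as c); c = [29, 3, 997, 4, 58] (same object as a)
`b.append(317)` → b = [3, 89, 4, 317]
`print(a)` → prints [29, 3, 997, 4, 58]
`print(b)` → prints [3, 89, 4, 317]
`print(c)` → prints [29, 3, 997, 4, 58]

Answer:
[29, 3, 997, 4, 58]
[3, 89, 4, 317]
[29, 3, 997, 4, 58]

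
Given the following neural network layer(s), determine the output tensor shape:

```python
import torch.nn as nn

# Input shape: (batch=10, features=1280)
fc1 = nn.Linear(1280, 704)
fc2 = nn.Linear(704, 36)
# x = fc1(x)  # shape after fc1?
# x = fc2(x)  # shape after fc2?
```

Input: (10, 1280) -> after fc1: (10, 704) -> Output: (10, 36)

Answer: (10, 36)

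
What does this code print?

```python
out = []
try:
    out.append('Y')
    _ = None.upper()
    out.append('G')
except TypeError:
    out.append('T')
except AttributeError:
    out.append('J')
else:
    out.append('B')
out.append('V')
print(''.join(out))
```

Execution trace: 'Y' (try body) → 'J' (except AttributeError) → 'V' (after the try/except). Output: YJV

Answer: YJV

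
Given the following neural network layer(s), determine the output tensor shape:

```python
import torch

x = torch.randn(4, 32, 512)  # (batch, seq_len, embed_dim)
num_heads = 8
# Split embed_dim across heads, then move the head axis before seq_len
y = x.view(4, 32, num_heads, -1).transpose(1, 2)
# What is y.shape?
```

Input: (4, 32, 512) -> head_dim = 512 // 8 = 64; after view: (4, 32, 8, 64) -> after transpose(1, 2): (4, 8, 32, 64) -> Output: (4, 8, 32, 64)

Answer: (4, 8, 32, 64)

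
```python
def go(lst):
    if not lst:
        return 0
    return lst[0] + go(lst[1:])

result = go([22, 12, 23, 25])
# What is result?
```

22 + 12 + 23 + 25 + 0 = 82

Answer: 82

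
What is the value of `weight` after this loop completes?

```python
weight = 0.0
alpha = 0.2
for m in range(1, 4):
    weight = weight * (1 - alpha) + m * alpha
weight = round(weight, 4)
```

Moving average with lr=0.2
`weight` takes the values: 0.0 → 0.2 → 0.56 → 1.048

Answer: 1.048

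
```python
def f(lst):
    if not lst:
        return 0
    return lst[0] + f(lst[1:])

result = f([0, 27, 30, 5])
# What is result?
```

0 + 27 + 30 + 5 + 0 = 62

Answer: 62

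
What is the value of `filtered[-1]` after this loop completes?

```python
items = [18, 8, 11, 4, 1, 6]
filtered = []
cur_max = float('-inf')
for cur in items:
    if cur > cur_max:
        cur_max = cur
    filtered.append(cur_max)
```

Running max ends at 18
`filtered` takes the values: [] → [18] → [18, 18] → [18, 18, 18] → [18, 18, 18, 18] → [18, 18, 18, 18, 18] → [18, 18, 18, 18, 18, 18]
So `filtered[-1]` = 18

Answer: 18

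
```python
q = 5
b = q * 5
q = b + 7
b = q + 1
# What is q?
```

Trace:
`q = 5` → q = 5
`b = q * 5` → b = 25
`q = b + 7` → q = 32
`b = q + 1` → b = 33
So q = 32

Answer: 32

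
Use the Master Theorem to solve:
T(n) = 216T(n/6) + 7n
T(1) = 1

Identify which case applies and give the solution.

a=216, b=6, f(n)=7n. log_6(216) = 3. Since c=1 < 3, Case 1 applies: T(n) = Θ(n^log_b(a)) = O(n^3).

Answer: O(n^3) - Case 1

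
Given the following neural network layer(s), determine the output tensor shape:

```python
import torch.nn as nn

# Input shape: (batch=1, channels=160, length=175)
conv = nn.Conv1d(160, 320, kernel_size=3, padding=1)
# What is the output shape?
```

Input: (1, 160, 175) -> Output: (1, 320, 175)

Answer: (1, 320, 175)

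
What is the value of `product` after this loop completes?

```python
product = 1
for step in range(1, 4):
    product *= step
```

3! = 6
`product` takes the values: 1 → 2 → 6

Answer: 6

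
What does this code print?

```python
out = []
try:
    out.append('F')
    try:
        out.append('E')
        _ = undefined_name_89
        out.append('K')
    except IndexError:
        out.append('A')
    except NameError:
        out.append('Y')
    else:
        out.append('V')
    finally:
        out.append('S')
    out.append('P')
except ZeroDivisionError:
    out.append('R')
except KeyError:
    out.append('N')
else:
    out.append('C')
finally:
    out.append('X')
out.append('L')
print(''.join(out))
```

Execution trace: 'F' (try body) → 'E' (inner try body) → 'Y' (inner except NameError) → 'S' (inner finally) → 'P' (try body, no exception) → 'C' (else) → 'X' (finally) → 'L' (after the try/except). Output: FEYSPCXL

Answer: FEYSPCXL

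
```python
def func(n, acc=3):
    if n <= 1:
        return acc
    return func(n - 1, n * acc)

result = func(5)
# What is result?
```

Accumulator trace (n, acc): (5, 3) -> (4, 15) -> (3, 60) -> (2, 180) -> (1, 360) -> return 360

Answer: 360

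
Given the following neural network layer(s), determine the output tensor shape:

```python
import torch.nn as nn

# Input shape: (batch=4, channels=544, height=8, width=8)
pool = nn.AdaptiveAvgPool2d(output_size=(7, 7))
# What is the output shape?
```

Input: (4, 544, 8, 8) -> Output: (4, 544, 7, 7)

Answer: (4, 544, 7, 7)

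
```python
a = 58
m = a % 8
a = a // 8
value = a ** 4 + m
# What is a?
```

Trace:
`a = 58` → a = 58
`m = a % 8` → m = 2
`a = a // 8` → a = 7
`value = a ** 4 + m` → value = 2403
So a = 7

Answer: 7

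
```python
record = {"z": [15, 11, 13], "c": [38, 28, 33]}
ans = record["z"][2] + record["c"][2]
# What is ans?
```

Trace:
`record = {"z": [15, 11, 13], "c": [38, 28, 33]}` → record = {'z': [15, 11, 13], 'c': [38, 28, 33]}
`ans = record["z"][2] + record["c"][2]` → ans = 46
So ans = 46

Answer: 46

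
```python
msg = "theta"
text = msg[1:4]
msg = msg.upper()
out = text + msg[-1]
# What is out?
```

Trace:
`msg = "theta"` → msg = 'theta'
`text = msg[1:4]` → text = 'het'
`msg = msg.upper()` → msg = 'THETA'
`out = text + msg[-1]` → out = 'hetA'
So out = 'hetA'

Answer: 'hetA'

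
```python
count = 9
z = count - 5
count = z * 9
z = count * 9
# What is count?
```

Trace:
`count = 9` → count = 9
`z = count - 5` → z = 4
`count = z * 9` → count = 36
`z = count * 9` → z = 324
So count = 36

Answer: 36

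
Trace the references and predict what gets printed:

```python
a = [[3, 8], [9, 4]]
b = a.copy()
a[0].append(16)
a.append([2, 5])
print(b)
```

Key concept: shallow copy with nested lists.
Step by step:
`a = [[3, 8], [9, 4]]` → a = [[3, 8], [9, 4]]
`b = a.copy()` → b = [[3, 8], [9, 4]]
`a[0].append(16)` → a = [[3, 8, 16], [9, 4]]; b = [[3, 8, 16], [9, 4]]
`a.append([2, 5])` → a = [[3, 8, 16], [9, 4], [2, 5]]
`print(b)` → prints [[3, 8, 16], [9, 4]]

Answer: [[3, 8, 16], [9, 4]]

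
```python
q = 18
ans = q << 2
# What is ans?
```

Trace:
`q = 18` → q = 18
`ans = q << 2` → ans = 72
So ans = 72

Answer: 72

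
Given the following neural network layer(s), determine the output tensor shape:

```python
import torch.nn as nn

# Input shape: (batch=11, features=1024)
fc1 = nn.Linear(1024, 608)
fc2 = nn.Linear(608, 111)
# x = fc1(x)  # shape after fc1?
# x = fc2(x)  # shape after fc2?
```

Input: (11, 1024) -> after fc1: (11, 608) -> Output: (11, 111)

Answer: (11, 111)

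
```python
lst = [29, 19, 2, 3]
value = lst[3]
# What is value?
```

Trace:
`lst = [29, 19, 2, 3]` → lst = [29, 19, 2, 3]
`value = lst[3]` → value = 3
So value = 3

Answer: 3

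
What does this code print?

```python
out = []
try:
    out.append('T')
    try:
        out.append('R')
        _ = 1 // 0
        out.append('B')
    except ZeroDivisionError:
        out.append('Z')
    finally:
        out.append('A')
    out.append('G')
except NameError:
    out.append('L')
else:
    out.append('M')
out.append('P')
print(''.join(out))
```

Execution trace: 'T' (try body) → 'R' (inner try body) → 'Z' (inner except ZeroDivisionError) → 'A' (inner finally) → 'G' (try body, no exception) → 'M' (else) → 'P' (after the try/except). Output: TRZAGMP

Answer: TRZAGMP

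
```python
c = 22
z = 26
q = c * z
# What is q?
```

Trace:
`c = 22` → c = 22
`z = 26` → z = 26
`q = c * z` → q = 572
So q = 572

Answer: 572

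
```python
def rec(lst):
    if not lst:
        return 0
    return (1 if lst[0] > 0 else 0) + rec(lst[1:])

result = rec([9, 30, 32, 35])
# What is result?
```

Count of positive elements in [9, 30, 32, 35] = 4

Answer: 4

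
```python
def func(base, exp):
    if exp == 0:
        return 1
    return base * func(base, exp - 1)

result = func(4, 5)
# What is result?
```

func(4, 5) = 4 * 4 * 4 * 4 * 4 = 1024

Answer: 1024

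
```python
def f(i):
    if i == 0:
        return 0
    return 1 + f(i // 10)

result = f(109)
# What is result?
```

Count of digits of 109: 3

Answer: 3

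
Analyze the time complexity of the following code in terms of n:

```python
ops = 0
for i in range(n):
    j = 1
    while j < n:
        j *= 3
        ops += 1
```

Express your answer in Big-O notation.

Each loop level contributes: n × log n. Multiplying the contributions gives O(n log n).

Answer: O(n log n)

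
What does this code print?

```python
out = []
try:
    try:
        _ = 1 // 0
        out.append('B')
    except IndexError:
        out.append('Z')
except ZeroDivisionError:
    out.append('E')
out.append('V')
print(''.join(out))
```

Execution trace: 'E' (outer except ZeroDivisionError) → 'V' (after the try/except). Output: EV

Answer: EV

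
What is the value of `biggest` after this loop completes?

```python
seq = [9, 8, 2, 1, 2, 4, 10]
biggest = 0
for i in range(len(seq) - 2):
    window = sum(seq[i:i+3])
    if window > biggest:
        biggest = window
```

Max sum of 3-element window in [9, 8, 2, 1, 2, 4, 10]
`biggest` takes the values: 0 → 19

Answer: 19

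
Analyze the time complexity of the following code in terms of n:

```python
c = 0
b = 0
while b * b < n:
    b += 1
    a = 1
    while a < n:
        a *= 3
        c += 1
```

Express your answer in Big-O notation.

Each loop level contributes: √n × log n. Multiplying the contributions gives O(√n log n).

Answer: O(√n log n)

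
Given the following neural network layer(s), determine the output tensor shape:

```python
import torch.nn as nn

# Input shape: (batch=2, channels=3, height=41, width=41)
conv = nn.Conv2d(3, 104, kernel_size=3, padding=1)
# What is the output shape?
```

Input: (2, 3, 41, 41) -> Output: (2, 104, 41, 41)

Answer: (2, 104, 41, 41)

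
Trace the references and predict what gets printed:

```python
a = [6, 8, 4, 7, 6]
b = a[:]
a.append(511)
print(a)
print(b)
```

Key concept: slice [:] creates copy.
Step by step:
`a = [6, 8, 4, 7, 6]` → a = [6, 8, 4, 7, 6]
`b = a[:]` → b = [6, 8, 4, 7, 6]
`a.append(511)` → a = [6, 8, 4, 7, 6, 511]
`print(a)` → prints [6, 8, 4, 7, 6, 511]
`print(b)` → prints [6, 8, 4, 7, 6]

Answer:
[6, 8, 4, 7, 6, 511]
[6, 8, 4, 7, 6]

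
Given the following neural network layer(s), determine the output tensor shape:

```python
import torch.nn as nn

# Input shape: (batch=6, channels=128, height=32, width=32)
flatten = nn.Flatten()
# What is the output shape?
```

Input: (6, 128, 32, 32) -> Output: (6, 131072)

Answer: (6, 131072)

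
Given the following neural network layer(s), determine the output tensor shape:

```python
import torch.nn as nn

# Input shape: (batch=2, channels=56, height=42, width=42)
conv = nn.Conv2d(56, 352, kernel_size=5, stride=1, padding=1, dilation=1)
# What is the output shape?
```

Input: (2, 56, 42, 42) -> Output: (2, 352, 40, 40)

Answer: (2, 352, 40, 40)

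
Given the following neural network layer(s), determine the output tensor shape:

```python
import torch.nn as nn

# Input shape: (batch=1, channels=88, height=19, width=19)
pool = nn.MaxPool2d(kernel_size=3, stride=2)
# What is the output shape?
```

Input: (1, 88, 19, 19) -> Output: (1, 88, 9, 9)

Answer: (1, 88, 9, 9)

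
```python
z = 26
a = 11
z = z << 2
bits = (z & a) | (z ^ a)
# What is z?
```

Trace:
`z = 26` → z = 26
`a = 11` → a = 11
`z = z << 2` → z = 104
`bits = (z & a) | (z ^ a)` → bits = 107
So z = 104

Answer: 104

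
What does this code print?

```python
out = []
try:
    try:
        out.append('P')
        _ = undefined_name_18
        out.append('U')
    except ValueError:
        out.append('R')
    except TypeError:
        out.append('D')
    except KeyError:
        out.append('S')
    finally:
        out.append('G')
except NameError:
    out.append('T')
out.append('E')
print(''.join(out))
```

Execution trace: 'P' (inner try body) → 'G' (inner finally) → 'T' (outer except NameError) → 'E' (after the try/except). Output: PGTE

Answer: PGTE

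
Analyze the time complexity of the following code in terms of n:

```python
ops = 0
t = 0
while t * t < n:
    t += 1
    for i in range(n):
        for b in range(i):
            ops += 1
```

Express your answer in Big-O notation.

Each loop level contributes: √n × n × n. Multiplying the contributions gives O(n^2√n).

Answer: O(n^2√n)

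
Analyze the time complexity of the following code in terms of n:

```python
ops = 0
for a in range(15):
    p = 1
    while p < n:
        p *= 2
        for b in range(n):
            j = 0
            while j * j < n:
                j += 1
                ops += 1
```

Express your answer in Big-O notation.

Each loop level contributes: 1 × log n × n × √n. Multiplying the contributions gives O(n√n log n).

Answer: O(n√n log n)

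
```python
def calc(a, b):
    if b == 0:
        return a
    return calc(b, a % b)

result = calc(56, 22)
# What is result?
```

calc(56, 22) -> calc(22, 12) -> calc(12, 10) -> calc(10, 2) -> calc(2, 0) -> 2

Answer: 2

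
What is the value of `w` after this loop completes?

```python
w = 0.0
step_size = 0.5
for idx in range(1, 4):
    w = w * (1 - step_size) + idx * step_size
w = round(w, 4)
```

Moving average with lr=0.5
`w` takes the values: 0.0 → 0.5 → 1.25 → 2.125

Answer: 2.125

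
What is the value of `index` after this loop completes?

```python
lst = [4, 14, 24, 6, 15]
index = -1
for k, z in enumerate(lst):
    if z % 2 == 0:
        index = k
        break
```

First even number index in [4, 14, 24, 6, 15]
`index` takes the values: -1 → 0

Answer: 0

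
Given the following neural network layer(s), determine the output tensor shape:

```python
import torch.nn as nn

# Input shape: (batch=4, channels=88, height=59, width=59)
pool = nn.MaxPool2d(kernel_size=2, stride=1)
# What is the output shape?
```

Input: (4, 88, 59, 59) -> Output: (4, 88, 58, 58)

Answer: (4, 88, 58, 58)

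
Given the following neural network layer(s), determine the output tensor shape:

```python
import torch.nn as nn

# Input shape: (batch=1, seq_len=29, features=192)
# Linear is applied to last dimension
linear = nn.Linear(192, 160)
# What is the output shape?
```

Input: (1, 29, 192) -> Output: (1, 29, 160)

Answer: (1, 29, 160)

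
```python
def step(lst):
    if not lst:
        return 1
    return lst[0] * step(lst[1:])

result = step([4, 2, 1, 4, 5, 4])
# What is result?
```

Product over [4, 2, 1, 4, 5, 4] = 4 * 2 * 1 * 4 * 5 * 4 = 640

Answer: 640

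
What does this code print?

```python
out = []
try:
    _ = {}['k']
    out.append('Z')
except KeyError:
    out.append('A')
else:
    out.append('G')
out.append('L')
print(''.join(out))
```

Execution trace: 'A' (except KeyError) → 'L' (after the try/except). Output: AL

Answer: AL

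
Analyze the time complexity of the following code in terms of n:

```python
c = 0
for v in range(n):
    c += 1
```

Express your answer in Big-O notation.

Each loop level contributes: n. Multiplying the contributions gives O(n).

Answer: O(n)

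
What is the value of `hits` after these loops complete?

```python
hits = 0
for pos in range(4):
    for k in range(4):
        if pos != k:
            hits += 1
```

4² - 4 (exclude diagonal)
`hits` takes the values: 0 → 1 → 2 → 3 → 4 → 5 → 6 → 7 → 8 → 9 → 10 → 11 → 12

Answer: 12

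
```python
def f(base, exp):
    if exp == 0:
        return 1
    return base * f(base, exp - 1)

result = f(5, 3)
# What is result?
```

f(5, 3) = 5 * 5 * 5 = 125

Answer: 125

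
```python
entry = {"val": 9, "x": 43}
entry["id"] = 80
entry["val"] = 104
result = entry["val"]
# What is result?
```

Trace:
`entry = {"val": 9, "x": 43}` → entry = {'val': 9, 'x': 43}
`entry["id"] = 80` → entry = {'val': 9, 'x': 43, 'id': 80}
`entry["val"] = 104` → entry = {'val': 104, 'x': 43, 'id': 80}
`result = entry["val"]` → result = 104
So result = 104

Answer: 104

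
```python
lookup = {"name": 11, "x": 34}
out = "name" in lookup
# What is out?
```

Trace:
`lookup = {"name": 11, "x": 34}` → lookup = {'name': 11, 'x': 34}
`out = "name" in lookup` → out = True
So out = True

Answer: True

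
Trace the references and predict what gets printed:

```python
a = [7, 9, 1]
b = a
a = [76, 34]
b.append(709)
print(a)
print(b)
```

Key concept: rebinding vs mutation: a is rebound to a new list, b still points at the original.
Step by step:
`a = [7, 9, 1]` → a = [7, 9, 1]
`b = a` → b = [7, 9, 1] (same object as a)
`a = [76, 34]` → a = [76, 34]
`b.append(709)` → b = [7, 9, 1, 709]
`print(a)` → prints [76, 34]
`print(b)` → prints [7, 9, 1, 709]

Answer:
[76, 34]
[7, 9, 1, 709]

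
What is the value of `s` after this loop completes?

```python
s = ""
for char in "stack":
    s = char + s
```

Reverse 'stack'
`s` takes the values: "" → "s" → "ts" → "ats" → "cats" → "kcats"

Answer: "kcats"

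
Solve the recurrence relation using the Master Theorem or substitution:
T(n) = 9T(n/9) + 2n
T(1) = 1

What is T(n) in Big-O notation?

By Master Theorem: a=9, b=9, f(n)=2n. Since log_9(9) = 1 and f(n) = Θ(n^1), Case 2 applies. T(n) = O(n log n).

Answer: O(n log n)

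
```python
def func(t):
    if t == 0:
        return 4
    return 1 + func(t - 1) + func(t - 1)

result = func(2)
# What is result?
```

func(t) = 1 + 2·func(t-1), func(0)=4. Closed form: (4+1)·2^2 - 1 = 19.

Answer: 19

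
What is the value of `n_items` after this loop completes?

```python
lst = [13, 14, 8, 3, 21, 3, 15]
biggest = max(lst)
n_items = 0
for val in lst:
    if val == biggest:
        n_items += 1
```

Count of max value 21 in [13, 14, 8, 3, 21, 3, 15]
`n_items` takes the values: 0 → 1

Answer: 1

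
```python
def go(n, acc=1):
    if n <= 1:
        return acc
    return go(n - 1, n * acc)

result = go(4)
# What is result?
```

Accumulator trace (n, acc): (4, 1) -> (3, 4) -> (2, 12) -> (1, 24) -> return 24

Answer: 24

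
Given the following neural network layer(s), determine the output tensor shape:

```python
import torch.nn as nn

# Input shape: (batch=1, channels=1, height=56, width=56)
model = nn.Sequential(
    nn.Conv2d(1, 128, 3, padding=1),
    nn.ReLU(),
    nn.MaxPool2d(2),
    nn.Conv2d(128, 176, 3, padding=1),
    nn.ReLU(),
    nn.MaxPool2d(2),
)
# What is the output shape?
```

Input: (1, 1, 56, 56) -> after first Conv2d: (1, 128, 56, 56) -> after first MaxPool2d: (1, 128, 28, 28) -> after second Conv2d: (1, 176, 28, 28) -> Output: (1, 176, 14, 14)

Answer: (1, 176, 14, 14)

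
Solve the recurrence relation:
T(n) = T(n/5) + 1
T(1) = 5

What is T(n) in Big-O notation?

Each step divides n by 5 and adds 1. After log_5(n) steps we reach T(1)=5. So T(n) = 1·log_5(n) + 5 = O(log n).

Answer: O(log n)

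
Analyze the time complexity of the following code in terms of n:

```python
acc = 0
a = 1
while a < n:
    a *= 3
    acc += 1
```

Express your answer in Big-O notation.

Each loop level contributes: log n. Multiplying the contributions gives O(log n).

Answer: O(log n)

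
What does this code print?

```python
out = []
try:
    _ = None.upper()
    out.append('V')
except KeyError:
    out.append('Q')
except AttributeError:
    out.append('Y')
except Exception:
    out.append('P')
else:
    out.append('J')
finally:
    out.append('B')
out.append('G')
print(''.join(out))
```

Execution trace: 'Y' (except AttributeError) → 'B' (finally) → 'G' (after the try/except). Output: YBG

Answer: YBG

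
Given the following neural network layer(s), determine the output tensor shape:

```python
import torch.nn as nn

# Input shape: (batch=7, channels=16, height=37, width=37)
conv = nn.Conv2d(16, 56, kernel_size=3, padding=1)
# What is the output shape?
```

Input: (7, 16, 37, 37) -> Output: (7, 56, 37, 37)

Answer: (7, 56, 37, 37)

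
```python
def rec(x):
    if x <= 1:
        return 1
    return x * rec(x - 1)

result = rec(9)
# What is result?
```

rec(9) = 9 * 8 * 7 * 6 * 5 * 4 * 3 * 2 * 1 = 362880

Answer: 362880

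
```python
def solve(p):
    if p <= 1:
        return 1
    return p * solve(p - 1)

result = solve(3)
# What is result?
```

solve(3) = 3 * 2 * 1 = 6

Answer: 6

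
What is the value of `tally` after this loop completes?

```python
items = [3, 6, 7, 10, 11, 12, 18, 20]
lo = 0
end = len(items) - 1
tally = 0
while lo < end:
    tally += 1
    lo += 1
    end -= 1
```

Iterations until pointers meet (list length 8)
`tally` takes the values: 0 → 1 → 2 → 3 → 4

Answer: 4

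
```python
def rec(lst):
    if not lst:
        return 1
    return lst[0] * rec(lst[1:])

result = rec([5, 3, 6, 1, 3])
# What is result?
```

Product over [5, 3, 6, 1, 3] = 5 * 3 * 6 * 1 * 3 = 270

Answer: 270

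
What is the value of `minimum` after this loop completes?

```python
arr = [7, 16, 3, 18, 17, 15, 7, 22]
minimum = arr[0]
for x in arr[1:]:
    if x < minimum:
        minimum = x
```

Minimum of [7, 16, 3, 18, 17, 15, 7, 22]
`minimum` takes the values: 7 → 3

Answer: 3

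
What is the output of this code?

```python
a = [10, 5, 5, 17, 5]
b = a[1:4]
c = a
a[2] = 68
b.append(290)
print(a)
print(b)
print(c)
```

Key concept: slice vs alias.
Step by step:
`a = [10, 5, 5, 17, 5]` → a = [10, 5, 5, 17, 5]
`b = a[1:4]` → b = [5, 5, 17]
`c = a` → c = [10, 5, 5, 17, 5] (same object as a)
`a[2] = 68` → a = [10, 5, 68, 17, 5] (same object as c); c = [10, 5, 68, 17, 5] (same object as a)
`b.append(290)` → b = [5, 5, 17, 290]
`print(a)` → prints [10, 5, 68, 17, 5]
`print(b)` → prints [5, 5, 17, 290]
`print(c)` → prints [10, 5, 68, 17, 5]

Answer:
[10, 5, 68, 17, 5]
[5, 5, 17, 290]
[10, 5, 68, 17, 5]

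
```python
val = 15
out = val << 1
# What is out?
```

Trace:
`val = 15` → val = 15
`out = val << 1` → out = 30
So out = 30

Answer: 30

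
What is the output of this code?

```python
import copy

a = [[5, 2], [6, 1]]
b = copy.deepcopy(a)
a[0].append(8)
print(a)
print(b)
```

Key concept: deep copy is fully independent.
Step by step:
`a = [[5, 2], [6, 1]]` → a = [[5, 2], [6, 1]]
`b = copy.deepcopy(a)` → b = [[5, 2], [6, 1]]
`a[0].append(8)` → a = [[5, 2, 8], [6, 1]]
`print(a)` → prints [[5, 2, 8], [6, 1]]
`print(b)` → prints [[5, 2], [6, 1]]

Answer:
[[5, 2, 8], [6, 1]]
[[5, 2], [6, 1]]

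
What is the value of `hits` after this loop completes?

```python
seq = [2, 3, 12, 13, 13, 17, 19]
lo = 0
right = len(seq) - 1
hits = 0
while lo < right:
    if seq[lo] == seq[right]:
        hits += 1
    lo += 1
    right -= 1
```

Count matching pairs from ends
`hits` takes the values: 0

Answer: 0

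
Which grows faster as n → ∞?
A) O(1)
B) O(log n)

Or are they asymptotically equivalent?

O(1) vs O(log n): Higher order terms dominate.

Answer: B) O(log n) grows faster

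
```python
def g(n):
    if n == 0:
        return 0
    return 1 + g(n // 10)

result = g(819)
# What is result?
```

Count of digits of 819: 3

Answer: 3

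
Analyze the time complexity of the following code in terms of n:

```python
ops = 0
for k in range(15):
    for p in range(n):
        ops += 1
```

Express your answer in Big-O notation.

Each loop level contributes: 1 × n. Multiplying the contributions gives O(n).

Answer: O(n)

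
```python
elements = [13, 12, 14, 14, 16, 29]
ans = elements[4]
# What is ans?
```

Trace:
`elements = [13, 12, 14, 14, 16, 29]` → elements = [13, 12, 14, 14, 16, 29]
`ans = elements[4]` → ans = 16
So ans = 16

Answer: 16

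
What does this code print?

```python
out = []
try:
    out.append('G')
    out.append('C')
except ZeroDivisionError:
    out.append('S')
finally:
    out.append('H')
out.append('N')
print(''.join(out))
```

Execution trace: 'G' (try body) → 'C' (try body, no exception) → 'H' (finally) → 'N' (after the try/except). Output: GCHN

Answer: GCHN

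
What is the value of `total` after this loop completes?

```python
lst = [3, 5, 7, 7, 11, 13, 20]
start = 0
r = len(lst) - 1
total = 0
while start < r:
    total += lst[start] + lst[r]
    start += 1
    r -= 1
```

Sum of pairs from ends
`total` takes the values: 0 → 23 → 41 → 59

Answer: 59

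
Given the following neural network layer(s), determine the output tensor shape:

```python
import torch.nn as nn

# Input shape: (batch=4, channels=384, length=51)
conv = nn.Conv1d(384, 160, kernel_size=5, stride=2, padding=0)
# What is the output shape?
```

Input: (4, 384, 51) -> Output: (4, 160, 24)

Answer: (4, 160, 24)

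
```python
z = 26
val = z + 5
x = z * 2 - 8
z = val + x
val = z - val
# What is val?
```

Trace:
`z = 26` → z = 26
`val = z + 5` → val = 31
`x = z * 2 - 8` → x = 44
`z = val + x` → z = 75
`val = z - val` → val = 44
So val = 44

Answer: 44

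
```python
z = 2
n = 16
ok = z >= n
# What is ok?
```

Trace:
`z = 2` → z = 2
`n = 16` → n = 16
`ok = z >= n` → ok = False
So ok = False

Answer: False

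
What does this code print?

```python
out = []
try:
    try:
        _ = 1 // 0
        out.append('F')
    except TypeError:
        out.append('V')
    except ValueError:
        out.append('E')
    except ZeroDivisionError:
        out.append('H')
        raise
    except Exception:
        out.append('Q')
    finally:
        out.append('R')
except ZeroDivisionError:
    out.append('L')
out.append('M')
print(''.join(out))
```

Execution trace: 'H' (inner except ZeroDivisionError) → 'R' (inner finally) → 'L' (outer except ZeroDivisionError) → 'M' (after the try/except). Output: HRLM

Answer: HRLM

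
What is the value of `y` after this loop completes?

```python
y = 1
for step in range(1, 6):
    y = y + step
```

Start at 1, add 1 through 5
`y` takes the values: 1 → 2 → 4 → 7 → 11 → 16

Answer: 16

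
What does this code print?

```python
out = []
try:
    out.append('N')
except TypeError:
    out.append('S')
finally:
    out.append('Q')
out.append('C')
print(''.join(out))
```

Execution trace: 'N' (try body, no exception) → 'Q' (finally) → 'C' (after the try/except). Output: NQC

Answer: NQC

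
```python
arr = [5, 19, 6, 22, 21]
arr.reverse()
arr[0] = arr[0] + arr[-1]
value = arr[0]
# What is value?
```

Trace:
`arr = [5, 19, 6, 22, 21]` → arr = [5, 19, 6, 22, 21]
`arr.reverse()` → arr = [21, 22, 6, 19, 5]
`arr[0] = arr[0] + arr[-1]` → arr = [26, 22, 6, 19, 5]
`value = arr[0]` → value = 26
So value = 26

Answer: 26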